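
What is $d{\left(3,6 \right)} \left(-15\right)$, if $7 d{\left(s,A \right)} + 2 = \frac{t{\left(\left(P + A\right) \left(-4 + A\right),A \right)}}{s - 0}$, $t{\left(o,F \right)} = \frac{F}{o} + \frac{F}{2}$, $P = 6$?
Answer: $\frac{55}{28} \approx 1.9643$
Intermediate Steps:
$t{\left(o,F \right)} = \frac{F}{2} + \frac{F}{o}$ ($t{\left(o,F \right)} = \frac{F}{o} + F \frac{1}{2} = \frac{F}{o} + \frac{F}{2} = \frac{F}{2} + \frac{F}{o}$)
$d{\left(s,A \right)} = - \frac{2}{7} + \frac{\frac{A}{2} + \frac{A}{\left(-4 + A\right) \left(6 + A\right)}}{7 s}$ ($d{\left(s,A \right)} = - \frac{2}{7} + \frac{\left(\frac{A}{2} + \frac{A}{\left(6 + A\right) \left(-4 + A\right)}\right) \frac{1}{s - 0}}{7} = - \frac{2}{7} + \frac{\left(\frac{A}{2} + \frac{A}{\left(-4 + A\right) \left(6 + A\right)}\right) \frac{1}{s + 0}}{7} = - \frac{2}{7} + \frac{\left(\frac{A}{2} + A \frac{1}{\left(-4 + A\right) \left(6 + A\right)}\right) \frac{1}{s}}{7} = - \frac{2}{7} + \frac{\left(\frac{A}{2} + \frac{A}{\left(-4 + A\right) \left(6 + A\right)}\right) \frac{1}{s}}{7} = - \frac{2}{7} + \frac{\frac{1}{s} \left(\frac{A}{2} + \frac{A}{\left(-4 + A\right) \left(6 + A\right)}\right)}{7} = - \frac{2}{7} + \frac{\frac{A}{2} + \frac{A}{\left(-4 + A\right) \left(6 + A\right)}}{7 s}$)
$d{\left(3,6 \right)} \left(-15\right) = \frac{2 \cdot 6 + \left(6 - 12\right) \left(-24 + 6^{2} + 2 \cdot 6\right)}{14 \cdot 3 \left(-24 + 6^{2} + 2 \cdot 6\right)} \left(-15\right) = \frac{1}{14} \cdot \frac{1}{3} \frac{1}{-24 + 36 + 12} \left(12 + \left(6 - 12\right) \left(-24 + 36 + 12\right)\right) \left(-15\right) = \frac{1}{14} \cdot \frac{1}{3} \cdot \frac{1}{24} \left(12 - 144\right) \left(-15\right) = \frac{1}{14} \cdot \frac{1}{3} \cdot \frac{1}{24} \left(-132\right) \left(-15\right) = \left(- \frac{11}{84}\right) \left(-15\right) = \frac{55}{28}$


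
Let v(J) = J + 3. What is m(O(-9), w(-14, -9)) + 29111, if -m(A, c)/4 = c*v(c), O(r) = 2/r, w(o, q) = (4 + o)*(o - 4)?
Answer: -102649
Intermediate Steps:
w(o, q) = (-4 + o)*(4 + o) (w(o, q) = (4 + o)*(-4 + o) = (-4 + o)*(4 + o))
v(J) = 3 + J
m(A, c) = -4*c*(3 + c)
m(O(-9), w(-14, -9)) + 29111 = -4*(-16 + (-14)²)*(3 + (-16 + (-14)²)) + 29111 = -4*(-16 + 196)*(3 + (-16 + 196)) + 29111 = -4*180*(3 + 180) + 29111 = -4*180*183 + 29111 = -131760 + 29111 = -102649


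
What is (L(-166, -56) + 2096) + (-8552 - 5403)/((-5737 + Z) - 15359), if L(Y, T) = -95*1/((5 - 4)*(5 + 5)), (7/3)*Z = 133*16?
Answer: 42127871/20184 ≈ 2087.2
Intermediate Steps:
Z = 912 (Z = 3*(133*16)/7 = (3/7)*2128 = 912)
L(Y, T) = -19/2 (L(Y, T) = -95/(1*10) = -95/10 = -95*⅒ = -19/2)
(L(-166, -56) + 2096) + (-8552 - 5403)/((-5737 + Z) - 15359) = (-19/2 + 2096) + (-8552 - 5403)/((-5737 + 912) - 15359) = 4173/2 - 13955/(-4825 - 15359) = 4173/2 - 13955/(-20184) = 4173/2 - 13955*(-1/20184) = 4173/2 + 13955/20184 = 42127871/20184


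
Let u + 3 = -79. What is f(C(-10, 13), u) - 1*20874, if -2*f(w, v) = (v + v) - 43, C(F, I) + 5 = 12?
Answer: -41541/2 ≈ -20771.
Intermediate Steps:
u = -82 (u = -3 - 79 = -82)
C(F, I) = 7 (C(F, I) = -5 + 12 = 7)
f(w, v) = 43/2 - v (f(w, v) = -((v + v) - 43)/2 = -(2*v - 43)/2 = -(-43 + 2*v)/2 = 43/2 - v)
f(C(-10, 13), u) - 1*20874 = (43/2 - 1*(-82)) - 1*20874 = (43/2 + 82) - 20874 = 207/2 - 20874 = -41541/2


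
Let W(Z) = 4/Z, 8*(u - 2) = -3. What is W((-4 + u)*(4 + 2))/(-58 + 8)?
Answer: 8/1425 ≈ 0.0056140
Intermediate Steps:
u = 13/8 (u = 2 + (⅛)*(-3) = 2 - 3/8 = 13/8 ≈ 1.6250)
W((-4 + u)*(4 + 2))/(-58 + 8) = (4/(((-4 + 13/8)*(4 + 2))))/(-58 + 8) = (4/((-19/8*6)))/(-50) = -2/(25*(-57/4)) = -2*(-4)/(25*57) = -1/50*(-16/57) = 8/1425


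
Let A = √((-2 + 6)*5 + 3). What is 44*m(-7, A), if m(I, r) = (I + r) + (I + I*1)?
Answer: -924 + 44*√23 ≈ -712.98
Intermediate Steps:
A = √23 (A = √(4*5 + 3) = √(20 + 3) = √23 ≈ 4.7958)
m(I, r) = r + 3*I (m(I, r) = (I + r) + (I + I) = (I + r) + 2*I = r + 3*I)
44*m(-7, A) = 44*(√23 + 3*(-7)) = 44*(√23 - 21) = 44*(-21 + √23) = -924 + 44*√23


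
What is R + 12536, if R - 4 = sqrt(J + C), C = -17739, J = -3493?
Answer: 12540 + 4*I*sqrt(1327) ≈ 12540.0 + 145.71*I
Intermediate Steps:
R = 4 + 4*I*sqrt(1327) (R = 4 + sqrt(-3493 - 17739) = 4 + sqrt(-21232) = 4 + 4*I*sqrt(1327) ≈ 4.0 + 145.71*I)
R + 12536 = (4 + 4*I*sqrt(1327)) + 12536 = 12540 + 4*I*sqrt(1327)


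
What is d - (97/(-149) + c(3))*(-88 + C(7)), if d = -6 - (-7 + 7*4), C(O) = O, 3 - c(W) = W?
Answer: -11880/149 ≈ -79.732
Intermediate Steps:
c(W) = 3 - W
d = -27 (d = -6 - (-7 + 28) = -6 - 1*21 = -6 - 21 = -27)
d - (97/(-149) + c(3))*(-88 + C(7)) = -27 - (97/(-149) + (3 - 1*3))*(-88 + 7) = -27 - (97*(-1/149) + (3 - 3))*(-81) = -27 - (-97/149 + 0)*(-81) = -27 - (-97)*(-81)/149 = -27 - 1*7857/149 = -27 - 7857/149 = -11880/149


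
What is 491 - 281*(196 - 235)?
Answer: 11450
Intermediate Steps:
491 - 281*(196 - 235) = 491 - 281*(-39) = 491 + 10959 = 11450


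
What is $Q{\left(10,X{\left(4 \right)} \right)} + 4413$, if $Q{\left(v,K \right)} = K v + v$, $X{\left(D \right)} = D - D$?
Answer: $4423$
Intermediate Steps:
$X{\left(D \right)} = 0$
$Q{\left(v,K \right)} = v + K v$
$Q{\left(10,X{\left(4 \right)} \right)} + 4413 = 10 \left(1 + 0\right) + 4413 = 10 \cdot 1 + 4413 = 10 + 4413 = 4423$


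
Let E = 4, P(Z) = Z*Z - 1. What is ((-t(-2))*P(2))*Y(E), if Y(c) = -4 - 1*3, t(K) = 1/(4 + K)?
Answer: 21/2 ≈ 10.500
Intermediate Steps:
P(Z) = -1 + Z**2 (P(Z) = Z**2 - 1 = -1 + Z**2)
Y(c) = -7 (Y(c) = -4 - 3 = -7)
((-t(-2))*P(2))*Y(E) = ((-1/(4 - 2))*(-1 + 2**2))*(-7) = ((-1/2)*(-1 + 4))*(-7) = (-1*1/2*3)*(-7) = -1/2*3*(-7) = -3/2*(-7) = 21/2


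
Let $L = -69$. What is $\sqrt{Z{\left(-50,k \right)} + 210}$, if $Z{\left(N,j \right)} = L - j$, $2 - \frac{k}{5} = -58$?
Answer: $i \sqrt{159} \approx 12.61 i$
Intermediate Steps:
$k = 300$ ($k = 10 - -290 = 10 + 290 = 300$)
$Z{\left(N,j \right)} = -69 - j$
$\sqrt{Z{\left(-50,k \right)} + 210} = \sqrt{\left(-69 - 300\right) + 210} = \sqrt{-369 + 210} = \sqrt{-159} = i \sqrt{159}$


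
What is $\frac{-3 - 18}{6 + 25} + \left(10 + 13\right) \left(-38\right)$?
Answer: $- \frac{27115}{31} \approx -874.68$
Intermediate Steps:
$\frac{-3 - 18}{6 + 25} + \left(10 + 13\right) \left(-38\right) = - \frac{21}{31} + 23 \left(-38\right) = \left(-21\right) \frac{1}{31} - 874 = - \frac{21}{31} - 874 = - \frac{27115}{31}$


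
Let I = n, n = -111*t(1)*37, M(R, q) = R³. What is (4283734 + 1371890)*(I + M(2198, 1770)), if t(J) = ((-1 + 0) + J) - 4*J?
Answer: 60057087204859680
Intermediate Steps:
t(J) = -1 - 3*J (t(J) = (-1 + J) - 4*J = -1 - 3*J)
n = 16428 (n = -111*(-1 - 3*1)*37 = -111*(-1 - 3)*37 = -111*(-4)*37 = 444*37 = 16428)
I = 16428
(4283734 + 1371890)*(I + M(2198, 1770)) = (4283734 + 1371890)*(16428 + 2198³) = 5655624*(16428 + 10618986392) = 5655624*10619002820 = 60057087204859680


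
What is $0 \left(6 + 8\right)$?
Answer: $0$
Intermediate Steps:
$0 \left(6 + 8\right) = 0 \cdot 14 = 0$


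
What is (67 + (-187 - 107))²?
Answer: 51529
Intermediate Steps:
(67 + (-187 - 107))² = (67 - 294)² = (-227)² = 51529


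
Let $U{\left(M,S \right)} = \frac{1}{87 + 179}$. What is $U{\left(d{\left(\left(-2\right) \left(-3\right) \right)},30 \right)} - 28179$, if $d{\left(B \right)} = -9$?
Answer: $- \frac{7495613}{266} \approx -28179.0$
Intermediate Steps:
$U{\left(M,S \right)} = \frac{1}{266}$
$U{\left(d{\left(\left(-2\right) \left(-3\right) \right)},30 \right)} - 28179 = \frac{1}{266} - 28179 = - \frac{7495613}{266}$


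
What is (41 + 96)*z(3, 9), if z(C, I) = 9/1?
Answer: 1233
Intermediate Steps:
z(C, I) = 9 (z(C, I) = 9*1 = 9)
(41 + 96)*z(3, 9) = (41 + 96)*9 = 137*9 = 1233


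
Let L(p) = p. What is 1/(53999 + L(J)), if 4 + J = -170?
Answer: 1/53825 ≈ 1.8579e-5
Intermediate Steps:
J = -174 (J = -4 - 170 = -174)
1/(53999 + L(J)) = 1/(53999 - 174) = 1/53825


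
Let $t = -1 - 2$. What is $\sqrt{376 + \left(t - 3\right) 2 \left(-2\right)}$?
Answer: $20$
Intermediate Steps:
$t = -3$ ($t = -1 - 2 = -3$)
$\sqrt{376 + \left(t - 3\right) 2 \left(-2\right)} = \sqrt{376 + \left(-3 - 3\right) 2 \left(-2\right)} = \sqrt{376 - -24} = \sqrt{376 + 24} = \sqrt{400} = 20$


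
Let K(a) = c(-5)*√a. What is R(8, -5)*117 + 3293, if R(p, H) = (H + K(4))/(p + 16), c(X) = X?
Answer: 25759/8 ≈ 3219.9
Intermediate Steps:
K(a) = -5*√a
R(p, H) = (-10 + H)/(16 + p) (R(p, H) = (H - 5*√4)/(p + 16) = (H - 5*2)/(16 + p) = (H - 10)/(16 + p) = (-10 + H)/(16 + p))
R(8, -5)*117 + 3293 = ((-10 - 5)/(16 + 8))*117 + 3293 = (-15/24)*117 + 3293 = ((1/24)*(-15))*117 + 3293 = -5/8*117 + 3293 = -585/8 + 3293 = 25759/8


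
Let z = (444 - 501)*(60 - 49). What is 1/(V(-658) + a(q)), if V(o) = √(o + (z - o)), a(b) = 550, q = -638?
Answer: 50/27557 - I*√627/303127 ≈ 0.0018144 - 8.2606e-5*I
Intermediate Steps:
z = -627 (z = -57*11 = -627)
V(o) = I*√627 (V(o) = √(o + (-627 - o)) = √(-627) = I*√627)
1/(V(-658) + a(q)) = 1/(I*√627 + 550) = 1/(550 + I*√627)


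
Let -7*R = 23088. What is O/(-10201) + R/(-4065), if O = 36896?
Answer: -271451664/96756485 ≈ -2.8055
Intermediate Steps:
R = -23088/7 (R = -⅐*23088 = -23088/7 ≈ -3298.3)
O/(-10201) + R/(-4065) = 36896/(-10201) - 23088/7/(-4065) = 36896*(-1/10201) - 23088/7*(-1/4065) = -36896/10201 + 7696/9485 = -271451664/96756485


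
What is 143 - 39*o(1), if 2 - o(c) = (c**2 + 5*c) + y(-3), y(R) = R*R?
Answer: 650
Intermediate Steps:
y(R) = R**2
o(c) = -7 - c**2 - 5*c (o(c) = 2 - ((c**2 + 5*c) + (-3)**2) = 2 - ((c**2 + 5*c) + 9) = 2 - (9 + c**2 + 5*c) = 2 + (-9 - c**2 - 5*c) = -7 - c**2 - 5*c)
143 - 39*o(1) = 143 - 39*(-7 - 1*1**2 - 5*1) = 143 - 39*(-7 - 1*1 - 5) = 143 - 39*(-7 - 1 - 5) = 143 - 39*(-13) = 143 + 507 = 650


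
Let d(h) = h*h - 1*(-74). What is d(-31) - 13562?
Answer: -12527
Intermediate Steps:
d(h) = 74 + h² (d(h) = h² + 74 = 74 + h²)
d(-31) - 13562 = (74 + (-31)²) - 13562 = (74 + 961) - 13562 = 1035 - 13562 = -12527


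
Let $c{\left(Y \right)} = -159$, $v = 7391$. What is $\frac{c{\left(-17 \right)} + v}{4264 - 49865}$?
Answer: $- \frac{7232}{45601} \approx -0.15859$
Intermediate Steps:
$\frac{c{\left(-17 \right)} + v}{4264 - 49865} = \frac{-159 + 7391}{4264 - 49865} = \frac{7232}{-45601} = 7232 \left(- \frac{1}{45601}\right) = - \frac{7232}{45601}$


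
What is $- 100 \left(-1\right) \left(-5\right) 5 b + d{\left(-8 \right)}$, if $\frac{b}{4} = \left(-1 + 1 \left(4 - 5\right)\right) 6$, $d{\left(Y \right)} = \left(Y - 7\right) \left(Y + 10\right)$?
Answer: $119970$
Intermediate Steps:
$d{\left(Y \right)} = \left(-7 + Y\right) \left(10 + Y\right)$
$b = -48$ ($b = 4 \left(-1 + 1 \left(4 - 5\right)\right) 6 = 4 \left(-1 + 1 \left(-1\right)\right) 6 = 4 \left(-1 - 1\right) 6 = 4 \left(\left(-2\right) 6\right) = 4 \left(-12\right) = -48$)
$- 100 \left(-1\right) \left(-5\right) 5 b + d{\left(-8 \right)} = - 100 \left(-1\right) \left(-5\right) 5 \left(-48\right) + \left(-70 + \left(-8\right)^{2} + 3 \left(-8\right)\right) = - 100 \cdot 5 \cdot 5 \left(-48\right) - 30 = - 100 \cdot 25 \left(-48\right) - 30 = \left(-100\right) \left(-1200\right) - 30 = 120000 - 30 = 119970$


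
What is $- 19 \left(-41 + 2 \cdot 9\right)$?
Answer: $437$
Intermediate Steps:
$- 19 \left(-41 + 2 \cdot 9\right) = - 19 \left(-41 + 18\right) = \left(-19\right) \left(-23\right) = 437$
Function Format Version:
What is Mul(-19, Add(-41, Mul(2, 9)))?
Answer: 437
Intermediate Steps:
Mul(-19, Add(-41, Mul(2, 9))) = Mul(-19, Add(-41, 18)) = Mul(-19, -23) = 437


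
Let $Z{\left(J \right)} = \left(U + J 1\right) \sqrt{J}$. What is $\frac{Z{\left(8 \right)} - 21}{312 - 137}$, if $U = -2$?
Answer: $- \frac{3}{25} + \frac{12 \sqrt{2}}{175} \approx -0.023025$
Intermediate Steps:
$Z{\left(J \right)} = \sqrt{J} \left(-2 + J\right)$ ($Z{\left(J \right)} = \left(-2 + J 1\right) \sqrt{J} = \left(-2 + J\right) \sqrt{J} = \sqrt{J} \left(-2 + J\right)$)
$\frac{Z{\left(8 \right)} - 21}{312 - 137} = \frac{\sqrt{8} \left(-2 + 8\right) - 21}{312 - 137} = \frac{2 \sqrt{2} \cdot 6 - 21}{175} = \left(12 \sqrt{2} - 21\right) \frac{1}{175} = \left(-21 + 12 \sqrt{2}\right) \frac{1}{175} = - \frac{3}{25} + \frac{12 \sqrt{2}}{175}$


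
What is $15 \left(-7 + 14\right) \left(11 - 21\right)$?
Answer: $-1050$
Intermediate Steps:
$15 \left(-7 + 14\right) \left(11 - 21\right) = 15 \cdot 7 \left(-10\right) = 15 \left(-70\right) = -1050$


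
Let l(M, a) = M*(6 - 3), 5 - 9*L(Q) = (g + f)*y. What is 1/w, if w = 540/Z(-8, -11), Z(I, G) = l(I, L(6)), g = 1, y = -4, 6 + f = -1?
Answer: -2/45 ≈ -0.044444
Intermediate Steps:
f = -7 (f = -6 - 1 = -7)
L(Q) = -19/9 (L(Q) = 5/9 - (1 - 7)*(-4)/9 = 5/9 - (-2)*(-4)/3 = 5/9 - 1/9*24 = 5/9 - 8/3 = -19/9)
l(M, a) = 3*M (l(M, a) = M*3 = 3*M)
Z(I, G) = 3*I
w = -45/2 (w = 540/((3*(-8))) = 540/(-24) = 540*(-1/24) = -45/2 ≈ -22.500)
1/w = 1/(-45/2) = -2/45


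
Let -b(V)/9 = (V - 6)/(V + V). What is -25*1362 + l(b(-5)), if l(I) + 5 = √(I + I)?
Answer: -34055 + 3*I*√55/5 ≈ -34055.0 + 4.4497*I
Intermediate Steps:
b(V) = -9*(-6 + V)/(2*V) (b(V) = -9*(V - 6)/(V + V) = -9*(-6 + V)/(2*V))
l(I) = -5 + √2*√I (l(I) = -5 + √(I + I) = -5 + √(2*I) = -5 + √2*√I)
-25*1362 + l(b(-5)) = -25*1362 + (-5 + √2*√(-9/2 + 27/(-5))) = -34050 + (-5 + √2*√(-9/2 + 27*(-⅕))) = -34050 + (-5 + √2*√(-9/2 - 27/5)) = -34050 + (-5 + √2*√(-99/10)) = -34050 + (-5 + √2*(3*I*√110/10)) = -34050 + (-5 + 3*I*√55/5) = -34055 + 3*I*√55/5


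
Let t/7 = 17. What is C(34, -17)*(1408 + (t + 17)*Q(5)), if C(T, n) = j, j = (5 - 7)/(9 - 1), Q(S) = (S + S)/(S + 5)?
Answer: -386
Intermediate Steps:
t = 119 (t = 7*17 = 119)
Q(S) = 2*S/(5 + S) (Q(S) = (2*S)/(5 + S) = 2*S/(5 + S))
j = -¼ (j = -2/8 = -2*⅛ = -¼ ≈ -0.25000)
C(T, n) = -¼
C(34, -17)*(1408 + (t + 17)*Q(5)) = -(1408 + (119 + 17)*(2*5/(5 + 5)))/4 = -(1408 + 136*(2*5/10))/4 = -(1408 + 136*(2*5*(⅒)))/4 = -(1408 + 136*1)/4 = -(1408 + 136)/4 = -¼*1544 = -386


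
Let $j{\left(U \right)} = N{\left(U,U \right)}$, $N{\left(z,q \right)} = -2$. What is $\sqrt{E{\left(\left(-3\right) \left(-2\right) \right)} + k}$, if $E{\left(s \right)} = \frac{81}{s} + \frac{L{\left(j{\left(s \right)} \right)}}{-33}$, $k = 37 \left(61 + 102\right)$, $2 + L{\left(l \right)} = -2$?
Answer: $\frac{\sqrt{26330370}}{66} \approx 77.747$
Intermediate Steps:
$j{\left(U \right)} = -2$
$L{\left(l \right)} = -4$ ($L{\left(l \right)} = -2 - 2 = -4$)
$k = 6031$ ($k = 37 \cdot 163 = 6031$)
$E{\left(s \right)} = \frac{4}{33} + \frac{81}{s}$ ($E{\left(s \right)} = \frac{81}{s} - \frac{4}{-33} = \frac{81}{s} - - \frac{4}{33} = \frac{81}{s} + \frac{4}{33} = \frac{4}{33} + \frac{81}{s}$)
$\sqrt{E{\left(\left(-3\right) \left(-2\right) \right)} + k} = \sqrt{\left(\frac{4}{33} + \frac{81}{\left(-3\right) \left(-2\right)}\right) + 6031} = \sqrt{\left(\frac{4}{33} + \frac{81}{6}\right) + 6031} = \sqrt{\left(\frac{4}{33} + 81 \cdot \frac{1}{6}\right) + 6031} = \sqrt{\left(\frac{4}{33} + \frac{27}{2}\right) + 6031} = \sqrt{\frac{899}{66} + 6031} = \sqrt{\frac{398945}{66}} = \frac{\sqrt{26330370}}{66}$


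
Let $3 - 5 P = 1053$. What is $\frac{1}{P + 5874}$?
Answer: $\frac{1}{5664} \approx 0.00017655$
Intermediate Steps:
$P = -210$ ($P = \frac{3}{5} - \frac{1053}{5} = -210$)
$\frac{1}{P + 5874} = \frac{1}{-210 + 5874} = \frac{1}{5664}$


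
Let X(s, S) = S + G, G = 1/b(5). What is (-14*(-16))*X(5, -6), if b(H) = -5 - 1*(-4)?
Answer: -1568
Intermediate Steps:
b(H) = -1 (b(H) = -5 + 4 = -1)
G = -1 (G = 1/(-1) = -1)
X(s, S) = -1 + S (X(s, S) = S - 1 = -1 + S)
(-14*(-16))*X(5, -6) = (-14*(-16))*(-1 - 6) = 224*(-7) = -1568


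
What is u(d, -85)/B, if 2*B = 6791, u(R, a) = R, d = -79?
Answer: -158/6791 ≈ -0.023266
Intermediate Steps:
B = 6791/2 (B = (½)*6791 = 6791/2 ≈ 3395.5)
u(d, -85)/B = -79/6791/2 = -79*2/6791 = -158/6791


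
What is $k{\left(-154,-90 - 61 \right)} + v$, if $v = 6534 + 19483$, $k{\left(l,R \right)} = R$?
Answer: $25866$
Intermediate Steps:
$v = 26017$
$k{\left(-154,-90 - 61 \right)} + v = \left(-90 - 61\right) + 26017 = -151 + 26017 = 25866$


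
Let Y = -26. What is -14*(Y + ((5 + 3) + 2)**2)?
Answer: -1036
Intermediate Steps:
-14*(Y + ((5 + 3) + 2)**2) = -14*(-26 + ((5 + 3) + 2)**2) = -14*(-26 + (8 + 2)**2) = -14*(-26 + 10**2) = -14*(-26 + 100) = -14*74 = -1036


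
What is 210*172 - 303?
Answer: 35817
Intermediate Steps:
210*172 - 303 = 36120 - 303 = 35817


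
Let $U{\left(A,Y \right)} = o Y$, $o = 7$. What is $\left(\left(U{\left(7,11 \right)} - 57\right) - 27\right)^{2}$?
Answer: $49$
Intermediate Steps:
$U{\left(A,Y \right)} = 7 Y$
$\left(\left(U{\left(7,11 \right)} - 57\right) - 27\right)^{2} = \left(\left(7 \cdot 11 - 57\right) - 27\right)^{2} = \left(\left(77 - 57\right) - 27\right)^{2} = \left(20 - 27\right)^{2} = \left(-7\right)^{2} = 49$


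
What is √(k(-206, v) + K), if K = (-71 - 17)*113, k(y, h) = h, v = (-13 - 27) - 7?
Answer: I*√9991 ≈ 99.955*I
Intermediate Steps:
v = -47 (v = -40 - 7 = -47)
K = -9944 (K = -88*113 = -9944)
√(k(-206, v) + K) = √(-47 - 9944) = √(-9991) = I*√9991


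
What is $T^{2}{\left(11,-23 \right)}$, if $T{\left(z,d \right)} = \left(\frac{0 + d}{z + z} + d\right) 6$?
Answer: $\frac{2518569}{121} \approx 20815.0$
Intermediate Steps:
$T{\left(z,d \right)} = 6 d + \frac{3 d}{z}$ ($T{\left(z,d \right)} = \left(\frac{d}{2 z} + d\right) 6 = \left(d + \frac{d}{2 z}\right) 6 = 6 d + \frac{3 d}{z}$)
$T^{2}{\left(11,-23 \right)} = \left(6 \left(-23\right) + 3 \left(-23\right) \frac{1}{11}\right)^{2} = \left(-138 + 3 \left(-23\right) \frac{1}{11}\right)^{2} = \left(-138 - \frac{69}{11}\right)^{2} = \left(- \frac{1587}{11}\right)^{2} = \frac{2518569}{121}$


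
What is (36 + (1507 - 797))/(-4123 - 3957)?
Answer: -373/4040 ≈ -0.092327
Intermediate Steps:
(36 + (1507 - 797))/(-4123 - 3957) = (36 + 710)/(-8080) = 746*(-1/8080) = -373/4040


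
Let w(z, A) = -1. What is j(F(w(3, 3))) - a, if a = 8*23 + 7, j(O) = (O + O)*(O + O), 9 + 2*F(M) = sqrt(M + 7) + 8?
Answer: -191 + (1 - sqrt(6))**2 ≈ -188.90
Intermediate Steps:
F(M) = -1/2 + sqrt(7 + M)/2 (F(M) = -9/2 + (sqrt(M + 7) + 8)/2 = -9/2 + (sqrt(7 + M) + 8)/2 = -9/2 + (8 + sqrt(7 + M))/2 = -9/2 + (4 + sqrt(7 + M)/2) = -1/2 + sqrt(7 + M)/2)
j(O) = 4*O**2 (j(O) = (2*O)*(2*O) = 4*O**2)
a = 191 (a = 184 + 7 = 191)
j(F(w(3, 3))) - a = 4*(-1/2 + sqrt(7 - 1)/2)**2 - 1*191 = 4*(-1/2 + sqrt(6)/2)**2 - 191 = -191 + 4*(-1/2 + sqrt(6)/2)**2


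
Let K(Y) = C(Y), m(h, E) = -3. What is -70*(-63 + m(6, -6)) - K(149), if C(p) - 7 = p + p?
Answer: 4315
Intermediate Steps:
C(p) = 7 + 2*p (C(p) = 7 + (p + p) = 7 + 2*p)
K(Y) = 7 + 2*Y
-70*(-63 + m(6, -6)) - K(149) = -70*(-63 - 3) - (7 + 2*149) = -70*(-66) - (7 + 298) = 4620 - 1*305 = 4620 - 305 = 4315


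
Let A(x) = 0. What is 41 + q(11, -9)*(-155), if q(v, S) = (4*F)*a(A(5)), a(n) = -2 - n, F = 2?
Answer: 2521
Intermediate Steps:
q(v, S) = -16 (q(v, S) = (4*2)*(-2 - 1*0) = 8*(-2 + 0) = 8*(-2) = -16)
41 + q(11, -9)*(-155) = 41 - 16*(-155) = 41 + 2480 = 2521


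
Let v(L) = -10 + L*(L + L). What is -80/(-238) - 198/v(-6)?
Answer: -10541/3689 ≈ -2.8574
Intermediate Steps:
v(L) = -10 + 2*L**2 (v(L) = -10 + L*(2*L) = -10 + 2*L**2)
-80/(-238) - 198/v(-6) = -80/(-238) - 198/(-10 + 2*(-6)**2) = -80*(-1/238) - 198/(-10 + 2*36) = 40/119 - 198/(-10 + 72) = 40/119 - 198/62 = 40/119 - 198*1/62 = 40/119 - 99/31 = -10541/3689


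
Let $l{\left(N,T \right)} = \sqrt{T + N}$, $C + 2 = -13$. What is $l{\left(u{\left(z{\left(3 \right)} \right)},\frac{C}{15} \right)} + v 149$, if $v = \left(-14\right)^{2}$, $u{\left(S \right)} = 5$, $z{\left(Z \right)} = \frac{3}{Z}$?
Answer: $29206$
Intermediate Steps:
$C = -15$ ($C = -2 - 13 = -15$)
$v = 196$
$l{\left(N,T \right)} = \sqrt{N + T}$
$l{\left(u{\left(z{\left(3 \right)} \right)},\frac{C}{15} \right)} + v 149 = \sqrt{5 - \frac{15}{15}} + 196 \cdot 149 = \sqrt{5 - 1} + 29204 = \sqrt{4} + 29204 = 2 + 29204 = 29206$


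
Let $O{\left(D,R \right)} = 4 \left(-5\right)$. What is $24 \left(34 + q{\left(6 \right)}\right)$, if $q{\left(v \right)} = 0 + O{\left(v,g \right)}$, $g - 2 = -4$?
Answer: $336$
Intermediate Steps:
$g = -2$ ($g = 2 - 4 = -2$)
$O{\left(D,R \right)} = -20$
$q{\left(v \right)} = -20$ ($q{\left(v \right)} = 0 - 20 = -20$)
$24 \left(34 + q{\left(6 \right)}\right) = 24 \left(34 - 20\right) = 24 \cdot 14 = 336$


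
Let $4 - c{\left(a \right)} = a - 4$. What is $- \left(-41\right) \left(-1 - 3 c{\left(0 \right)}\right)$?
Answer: $-1025$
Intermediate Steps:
$c{\left(a \right)} = 8 - a$ ($c{\left(a \right)} = 4 - \left(a - 4\right) = 4 - \left(-4 + a\right) = 8 - a$)
$- \left(-41\right) \left(-1 - 3 c{\left(0 \right)}\right) = - \left(-41\right) \left(-1 - 3 \left(8 - 0\right)\right) = - \left(-41\right) \left(-1 - 3 \left(8 + 0\right)\right) = - \left(-41\right) \left(-1 - 24\right) = - \left(-41\right) \left(-25\right) = \left(-1\right) 1025 = -1025$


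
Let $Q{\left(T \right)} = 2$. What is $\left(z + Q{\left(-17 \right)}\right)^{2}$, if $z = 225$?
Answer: $51529$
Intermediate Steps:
$\left(z + Q{\left(-17 \right)}\right)^{2} = \left(225 + 2\right)^{2} = 227^{2} = 51529$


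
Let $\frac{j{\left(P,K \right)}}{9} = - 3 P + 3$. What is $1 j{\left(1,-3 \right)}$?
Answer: $0$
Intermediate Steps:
$j{\left(P,K \right)} = 27 - 27 P$ ($j{\left(P,K \right)} = 9 \left(- 3 P + 3\right) = 9 \left(3 - 3 P\right) = 27 - 27 P$)
$1 j{\left(1,-3 \right)} = 1 \left(27 - 27\right) = 1 \cdot 0 = 0$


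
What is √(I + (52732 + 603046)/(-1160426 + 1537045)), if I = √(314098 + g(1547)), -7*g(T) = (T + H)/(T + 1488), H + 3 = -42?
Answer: √(111473731650047064550 + 18080583316892670*√3938003006735)/8001270655 ≈ 23.710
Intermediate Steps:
H = -45 (H = -3 - 42 = -45)
g(T) = -(-45 + T)/(7*(1488 + T)) (g(T) = -(T - 45)/(7*(T + 1488)) = -(-45 + T)/(7*(1488 + T)))
I = 6*√3938003006735/21245 (I = √(314098 + (45 - 1*1547)/(7*(1488 + 1547))) = √(314098 + (⅐)*(45 - 1547)/3035) = √(314098 + (⅐)*(1/3035)*(-1502)) = √(314098 - 1502/21245) = √(6673010508/21245) = 6*√3938003006735/21245 ≈ 560.44)
√(I + (52732 + 603046)/(-1160426 + 1537045)) = √(6*√3938003006735/21245 + (52732 + 603046)/(-1160426 + 1537045)) = √(6*√3938003006735/21245 + 655778/376619) = √(655778/376619 + 6*√3938003006735/21245)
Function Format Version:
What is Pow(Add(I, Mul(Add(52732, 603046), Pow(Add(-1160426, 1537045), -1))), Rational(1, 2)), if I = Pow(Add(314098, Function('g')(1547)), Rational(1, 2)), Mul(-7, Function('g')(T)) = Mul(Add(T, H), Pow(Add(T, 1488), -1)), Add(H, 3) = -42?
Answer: Mul(Rational(1, 8001270655), Pow(Add(111473731650047064550, Mul(18080583316892670, Pow(3938003006735, Rational(1, 2)))), Rational(1, 2))) ≈ 23.710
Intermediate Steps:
H = -45 (H = Add(-3, -42) = -45)
Function('g')(T) = Mul(Rational(-1, 7), Pow(Add(1488, T), -1), Add(-45, T)) (Function('g')(T) = Mul(Rational(-1, 7), Mul(Add(T, -45), Pow(Add(T, 1488), -1))) = Mul(Rational(-1, 7), Mul(Add(-45, T), Pow(Add(1488, T), -1))) = Mul(Rational(-1, 7), Mul(Pow(Add(1488, T), -1), Add(-45, T))) = Mul(Rational(-1, 7), Pow(Add(1488, T), -1), Add(-45, T)))
I = Mul(Rational(6, 21245), Pow(3938003006735, Rational(1, 2))) (I = Pow(Add(314098, Mul(Rational(1, 7), Pow(Add(1488, 1547), -1), Add(45, Mul(-1, 1547)))), Rational(1, 2)) = Pow(Add(314098, Mul(Rational(1, 7), Pow(3035, -1), Add(45, -1547))), Rational(1, 2)) = Pow(Add(314098, Mul(Rational(1, 7), Rational(1, 3035), -1502)), Rational(1, 2)) = Pow(Add(314098, Rational(-1502, 21245)), Rational(1, 2)) = Pow(Rational(6673010508, 21245), Rational(1, 2)) = Mul(Rational(6, 21245), Pow(3938003006735, Rational(1, 2))) ≈ 560.44)
Pow(Add(I, Mul(Add(52732, 603046), Pow(Add(-1160426, 1537045), -1))), Rational(1, 2)) = Pow(Add(Mul(Rational(6, 21245), Pow(3938003006735, Rational(1, 2))), Mul(Add(52732, 603046), Pow(Add(-1160426, 1537045), -1))), Rational(1, 2)) = Pow(Add(Mul(Rational(6, 21245), Pow(3938003006735, Rational(1, 2))), Mul(655778, Pow(376619, -1))), Rational(1, 2)) = Pow(Add(Mul(Rational(6, 21245), Pow(3938003006735, Rational(1, 2))), Mul(655778, Rational(1, 376619))), Rational(1, 2)) = Pow(Add(Mul(Rational(6, 21245), Pow(3938003006735, Rational(1, 2))), Rational(655778, 376619)), Rational(1, 2)) = Pow(Add(Rational(655778, 376619), Mul(Rational(6, 21245), Pow(3938003006735, Rational(1, 2)))), Rational(1, 2))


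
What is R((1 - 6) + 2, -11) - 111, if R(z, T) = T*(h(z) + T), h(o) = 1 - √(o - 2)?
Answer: -1 + 11*I*√5 ≈ -1.0 + 24.597*I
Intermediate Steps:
h(o) = 1 - √(-2 + o)
R(z, T) = T*(1 + T - √(-2 + z)) (R(z, T) = T*((1 - √(-2 + z)) + T) = T*(1 + T - √(-2 + z)))
R((1 - 6) + 2, -11) - 111 = -11*(1 - 11 - √(-2 + ((1 - 6) + 2))) - 111 = -11*(1 - 11 - √(-2 + (-5 + 2))) - 111 = -11*(1 - 11 - √(-2 - 3)) - 111 = -11*(1 - 11 - √(-5)) - 111 = -11*(1 - 11 - I*√5) - 111 = -11*(-10 - I*√5) - 111 = (110 + 11*I*√5) - 111 = -1 + 11*I*√5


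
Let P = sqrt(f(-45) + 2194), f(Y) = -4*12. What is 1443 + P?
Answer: 1443 + sqrt(2146) ≈ 1489.3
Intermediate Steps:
f(Y) = -48
P = sqrt(2146) (P = sqrt(-48 + 2194) = sqrt(2146) ≈ 46.325)
1443 + P = 1443 + sqrt(2146)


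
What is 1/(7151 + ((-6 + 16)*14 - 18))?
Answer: 1/7273 ≈ 0.00013749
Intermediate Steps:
1/(7151 + ((-6 + 16)*14 - 18)) = 1/(7151 + (10*14 - 18)) = 1/(7151 + (140 - 18)) = 1/(7151 + 122) = 1/7273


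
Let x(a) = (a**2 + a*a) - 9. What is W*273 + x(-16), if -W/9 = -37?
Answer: 91412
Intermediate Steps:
W = 333 (W = -9*(-37) = 333)
x(a) = -9 + 2*a**2 (x(a) = (a**2 + a**2) - 9 = 2*a**2 - 9 = -9 + 2*a**2)
W*273 + x(-16) = 333*273 + (-9 + 2*(-16)**2) = 90909 + (-9 + 2*256) = 90909 + (-9 + 512) = 90909 + 503 = 91412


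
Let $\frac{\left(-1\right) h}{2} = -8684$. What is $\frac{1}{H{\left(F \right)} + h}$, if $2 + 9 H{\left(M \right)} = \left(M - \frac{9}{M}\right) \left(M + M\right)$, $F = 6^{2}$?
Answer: $\frac{9}{158884} \approx 5.6645 \cdot 10^{-5}$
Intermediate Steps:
$F = 36$
$h = 17368$ ($h = \left(-2\right) \left(-8684\right) = 17368$)
$H{\left(M \right)} = - \frac{2}{9} + \frac{2 M \left(M - \frac{9}{M}\right)}{9}$ ($H{\left(M \right)} = - \frac{2}{9} + \frac{\left(M - \frac{9}{M}\right) \left(M + M\right)}{9} = - \frac{2}{9} + \frac{\left(M - \frac{9}{M}\right) 2 M}{9} = - \frac{2}{9} + \frac{2 M \left(M - \frac{9}{M}\right)}{9}$)
$\frac{1}{H{\left(F \right)} + h} = \frac{1}{\left(- \frac{20}{9} + \frac{2 \cdot 36^{2}}{9}\right) + 17368} = \frac{1}{\left(- \frac{20}{9} + \frac{2}{9} \cdot 1296\right) + 17368} = \frac{1}{\left(- \frac{20}{9} + 288\right) + 17368} = \frac{1}{\frac{2572}{9} + 17368} = \frac{1}{\frac{158884}{9}} = \frac{9}{158884}$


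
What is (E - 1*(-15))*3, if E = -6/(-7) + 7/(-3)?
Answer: 284/7 ≈ 40.571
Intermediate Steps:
E = -31/21 (E = -6*(-1/7) + 7*(-1/3) = 6/7 - 7/3 = -31/21 ≈ -1.4762)
(E - 1*(-15))*3 = (-31/21 - 1*(-15))*3 = (-31/21 + 15)*3 = (284/21)*3 = 284/7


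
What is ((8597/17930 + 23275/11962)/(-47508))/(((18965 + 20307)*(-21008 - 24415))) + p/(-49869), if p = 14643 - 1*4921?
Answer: -409054842787430426952767/2098246858153606498975560 ≈ -0.19495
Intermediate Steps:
p = 9722 (p = 14643 - 4921 = 9722)
((8597/17930 + 23275/11962)/(-47508))/(((18965 + 20307)*(-21008 - 24415))) + p/(-49869) = ((8597/17930 + 23275/11962)/(-47508))/(((18965 + 20307)*(-21008 - 24415))) + 9722/(-49869) = ((8597*(1/17930) + 23275*(1/11962))*(-1/47508))/((39272*(-45423))) + 9722*(-1/49869) = ((8597/17930 + 23275/11962)*(-1/47508))/(-1783852056) - 9722/49869 = ((130039516/53619665)*(-1/47508))*(-1/1783852056) - 9722/49869 = -32509879/636840761205*(-1/1783852056) - 9722/49869 = 32509879/1136029701220144287480 - 9722/49869 = -409054842787430426952767/2098246858153606498975560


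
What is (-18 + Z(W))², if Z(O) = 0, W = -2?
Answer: 324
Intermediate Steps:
(-18 + Z(W))² = (-18 + 0)² = (-18)² = 324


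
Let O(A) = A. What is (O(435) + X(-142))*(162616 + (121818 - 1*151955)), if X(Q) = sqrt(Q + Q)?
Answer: 57628365 + 264958*I*sqrt(71) ≈ 5.7628e+7 + 2.2326e+6*I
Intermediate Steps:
X(Q) = sqrt(2)*sqrt(Q) (X(Q) = sqrt(2*Q) = sqrt(2)*sqrt(Q))
(O(435) + X(-142))*(162616 + (121818 - 1*151955)) = (435 + sqrt(2)*sqrt(-142))*(162616 + (121818 - 1*151955)) = (435 + sqrt(2)*(I*sqrt(142)))*(162616 + (121818 - 151955)) = (435 + 2*I*sqrt(71))*(162616 - 30137) = (435 + 2*I*sqrt(71))*132479 = 57628365 + 264958*I*sqrt(71)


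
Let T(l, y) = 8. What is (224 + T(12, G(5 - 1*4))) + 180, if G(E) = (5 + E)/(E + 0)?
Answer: 412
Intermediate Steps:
G(E) = (5 + E)/E
(224 + T(12, G(5 - 1*4))) + 180 = (224 + 8) + 180 = 232 + 180 = 412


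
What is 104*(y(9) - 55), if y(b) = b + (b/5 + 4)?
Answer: -20904/5 ≈ -4180.8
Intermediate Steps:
y(b) = 4 + 6*b/5 (y(b) = b + (b*(⅕) + 4) = b + (b/5 + 4) = b + (4 + b/5) = 4 + 6*b/5)
104*(y(9) - 55) = 104*((4 + (6/5)*9) - 55) = 104*((4 + 54/5) - 55) = 104*(74/5 - 55) = 104*(-201/5) = -20904/5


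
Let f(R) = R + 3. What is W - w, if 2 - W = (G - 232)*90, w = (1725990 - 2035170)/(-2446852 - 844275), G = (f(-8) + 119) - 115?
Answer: 69021206264/3291127 ≈ 20972.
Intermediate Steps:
f(R) = 3 + R
G = -1 (G = ((3 - 8) + 119) - 115 = (-5 + 119) - 115 = 114 - 115 = -1)
w = 309180/3291127 (w = -309180/(-3291127) = -309180*(-1/3291127) = 309180/3291127 ≈ 0.093943)
W = 20972 (W = 2 - (-1 - 232)*90 = 2 - (-233)*90 = 2 - 1*(-20970) = 2 + 20970 = 20972)
W - w = 20972 - 1*309180/3291127 = 20972 - 309180/3291127 = 69021206264/3291127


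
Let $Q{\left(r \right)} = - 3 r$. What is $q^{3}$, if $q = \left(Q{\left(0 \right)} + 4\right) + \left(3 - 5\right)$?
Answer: $8$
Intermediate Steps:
$q = 2$ ($q = \left(\left(-3\right) 0 + 4\right) + \left(3 - 5\right) = \left(0 + 4\right) + \left(3 - 5\right) = 4 - 2 = 2$)
$q^{3} = 2^{3} = 8$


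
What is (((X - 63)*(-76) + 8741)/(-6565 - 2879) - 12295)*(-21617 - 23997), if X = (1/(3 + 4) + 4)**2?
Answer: 129776027058175/231378 ≈ 5.6088e+8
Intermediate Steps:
X = 841/49 (X = (1/7 + 4)**2 = (29/7)**2 = 841/49 ≈ 17.163)
(((X - 63)*(-76) + 8741)/(-6565 - 2879) - 12295)*(-21617 - 23997) = (((841/49 - 63)*(-76) + 8741)/(-6565 - 2879) - 12295)*(-21617 - 23997) = ((-2246/49*(-76) + 8741)/(-9444) - 12295)*(-45614) = ((170696/49 + 8741)*(-1/9444) - 12295)*(-45614) = ((599005/49)*(-1/9444) - 12295)*(-45614) = (-599005/462756 - 12295)*(-45614) = -5690184025/462756*(-45614) = 129776027058175/231378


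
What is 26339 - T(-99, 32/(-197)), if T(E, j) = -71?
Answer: 26410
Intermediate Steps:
26339 - T(-99, 32/(-197)) = 26339 - 1*(-71) = 26339 + 71 = 26410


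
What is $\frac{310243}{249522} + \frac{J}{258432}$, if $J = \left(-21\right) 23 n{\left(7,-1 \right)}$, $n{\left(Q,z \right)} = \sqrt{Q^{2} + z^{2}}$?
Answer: $\frac{310243}{249522} - \frac{805 \sqrt{2}}{86144} \approx 1.2301$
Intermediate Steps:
$J = - 2415 \sqrt{2}$ ($J = \left(-21\right) 23 \sqrt{7^{2} + \left(-1\right)^{2}} = - 483 \sqrt{49 + 1} = - 483 \sqrt{50} = - 483 \cdot 5 \sqrt{2} = - 2415 \sqrt{2} \approx -3415.3$)
$\frac{310243}{249522} + \frac{J}{258432} = \frac{310243}{249522} + \frac{\left(-2415\right) \sqrt{2}}{258432} = 310243 \cdot \frac{1}{249522} + - 2415 \sqrt{2} \cdot \frac{1}{258432} = \frac{310243}{249522} - \frac{805 \sqrt{2}}{86144}$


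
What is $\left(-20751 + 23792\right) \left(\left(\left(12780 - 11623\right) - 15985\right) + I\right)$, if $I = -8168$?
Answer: $-69930836$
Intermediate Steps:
$\left(-20751 + 23792\right) \left(\left(\left(12780 - 11623\right) - 15985\right) + I\right) = \left(-20751 + 23792\right) \left(\left(\left(12780 - 11623\right) - 15985\right) - 8168\right) = 3041 \left(\left(1157 - 15985\right) - 8168\right) = 3041 \left(-14828 - 8168\right) = 3041 \left(-22996\right) = -69930836$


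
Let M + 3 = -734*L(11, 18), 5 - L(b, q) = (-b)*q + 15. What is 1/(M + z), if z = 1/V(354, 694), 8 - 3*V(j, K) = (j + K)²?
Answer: -1098296/151559356523 ≈ -7.2466e-6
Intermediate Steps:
V(j, K) = 8/3 - (K + j)²/3 (V(j, K) = 8/3 - (j + K)²/3 = 8/3 - (K + j)²/3)
z = -3/1098296 (z = 1/(8/3 - (694 + 354)²/3) = 1/(8/3 - ⅓*1048²) = 1/(8/3 - ⅓*1098304) = 1/(8/3 - 1098304/3) = 1/(-1098296/3) = -3/1098296 ≈ -2.7315e-6)
L(b, q) = -10 + b*q (L(b, q) = 5 - ((-b)*q + 15) = 5 - (-b*q + 15) = 5 - (15 - b*q) = 5 + (-15 + b*q) = -10 + b*q)
M = -137995 (M = -3 - 734*(-10 + 11*18) = -3 - 734*(-10 + 198) = -3 - 734*188 = -3 - 137992 = -137995)
1/(M + z) = 1/(-137995 - 3/1098296) = 1/(-151559356523/1098296) = -1098296/151559356523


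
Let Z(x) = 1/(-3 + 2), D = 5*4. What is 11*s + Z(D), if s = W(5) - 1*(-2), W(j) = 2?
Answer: 43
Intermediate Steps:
D = 20
s = 4 (s = 2 - 1*(-2) = 2 + 2 = 4)
Z(x) = -1 (Z(x) = 1/(-1) = -1)
11*s + Z(D) = 11*4 - 1 = 44 - 1 = 43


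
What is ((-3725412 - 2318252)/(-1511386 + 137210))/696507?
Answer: 377729/59820200202 ≈ 6.3144e-6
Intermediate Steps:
((-3725412 - 2318252)/(-1511386 + 137210))/696507 = -6043664/(-1374176)*(1/696507) = -6043664*(-1/1374176)*(1/696507) = (377729/85886)*(1/696507) = 377729/59820200202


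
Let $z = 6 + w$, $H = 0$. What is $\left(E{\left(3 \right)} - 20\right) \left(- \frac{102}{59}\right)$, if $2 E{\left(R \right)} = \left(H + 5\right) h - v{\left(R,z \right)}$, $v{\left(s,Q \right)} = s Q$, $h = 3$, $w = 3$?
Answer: $\frac{2652}{59} \approx 44.949$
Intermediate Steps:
$z = 9$ ($z = 6 + 3 = 9$)
$v{\left(s,Q \right)} = Q s$
$E{\left(R \right)} = \frac{15}{2} - \frac{9 R}{2}$ ($E{\left(R \right)} = \frac{\left(0 + 5\right) 3 - 9 R}{2} = \frac{5 \cdot 3 - 9 R}{2} = \frac{15 - 9 R}{2} = \frac{15}{2} - \frac{9 R}{2}$)
$\left(E{\left(3 \right)} - 20\right) \left(- \frac{102}{59}\right) = \left(\left(\frac{15}{2} - \frac{27}{2}\right) - 20\right) \left(- \frac{102}{59}\right) = \left(\left(\frac{15}{2} - \frac{27}{2}\right) - 20\right) \left(\left(-102\right) \frac{1}{59}\right) = \left(-6 - 20\right) \left(- \frac{102}{59}\right) = \left(-26\right) \left(- \frac{102}{59}\right) = \frac{2652}{59}$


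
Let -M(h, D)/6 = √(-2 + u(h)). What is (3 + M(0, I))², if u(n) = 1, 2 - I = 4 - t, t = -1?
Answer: -27 - 36*I ≈ -27.0 - 36.0*I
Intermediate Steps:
I = -3 (I = 2 - (4 - 1*(-1)) = 2 - (4 + 1) = 2 - 1*5 = 2 - 5 = -3)
M(h, D) = -6*I (M(h, D) = -6*√(-2 + 1) = -6*I)
(3 + M(0, I))² = (3 - 6*I)²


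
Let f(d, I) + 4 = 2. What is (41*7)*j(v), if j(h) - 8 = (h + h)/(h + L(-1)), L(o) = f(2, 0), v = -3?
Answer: 13202/5 ≈ 2640.4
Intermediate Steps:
f(d, I) = -2 (f(d, I) = -4 + 2 = -2)
L(o) = -2
j(h) = 8 + 2*h/(-2 + h) (j(h) = 8 + (h + h)/(h - 2) = 8 + (2*h)/(-2 + h) = 8 + 2*h/(-2 + h))
(41*7)*j(v) = (41*7)*(2*(-8 + 5*(-3))/(-2 - 3)) = 287*(2*(-8 - 15)/(-5)) = 287*(2*(-⅕)*(-23)) = 287*(46/5) = 13202/5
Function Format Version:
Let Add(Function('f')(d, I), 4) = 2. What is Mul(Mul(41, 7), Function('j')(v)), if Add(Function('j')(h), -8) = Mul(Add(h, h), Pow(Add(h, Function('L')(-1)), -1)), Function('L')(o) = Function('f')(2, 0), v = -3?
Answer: Rational(13202, 5) ≈ 2640.4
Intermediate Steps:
Function('f')(d, I) = -2 (Function('f')(d, I) = Add(-4, 2) = -2)
Function('L')(o) = -2
Function('j')(h) = Add(8, Mul(2, h, Pow(Add(-2, h), -1))) (Function('j')(h) = Add(8, Mul(Add(h, h), Pow(Add(h, -2), -1))) = Add(8, Mul(Mul(2, h), Pow(Add(-2, h), -1))) = Add(8, Mul(2, h, Pow(Add(-2, h), -1))))
Mul(Mul(41, 7), Function('j')(v)) = Mul(Mul(41, 7), Mul(2, Pow(Add(-2, -3), -1), Add(-8, Mul(5, -3)))) = Mul(287, Mul(2, Pow(-5, -1), Add(-8, -15))) = Mul(287, Mul(2, Rational(-1, 5), -23)) = Mul(287, Rational(46, 5)) = Rational(13202, 5)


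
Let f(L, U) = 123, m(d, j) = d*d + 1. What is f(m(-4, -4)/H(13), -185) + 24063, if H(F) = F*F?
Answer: 24186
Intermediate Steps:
m(d, j) = 1 + d**2 (m(d, j) = d**2 + 1 = 1 + d**2)
H(F) = F**2
f(m(-4, -4)/H(13), -185) + 24063 = 123 + 24063 = 24186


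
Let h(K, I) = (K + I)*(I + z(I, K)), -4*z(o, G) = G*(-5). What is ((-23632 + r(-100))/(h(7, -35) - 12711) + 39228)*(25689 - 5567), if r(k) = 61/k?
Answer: 472684051389721/598800 ≈ 7.8939e+8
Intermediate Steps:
z(o, G) = 5*G/4 (z(o, G) = -G*(-5)/4 = -(-5)*G/4 = 5*G/4)
h(K, I) = (I + K)*(I + 5*K/4) (h(K, I) = (K + I)*(I + 5*K/4) = (I + K)*(I + 5*K/4))
((-23632 + r(-100))/(h(7, -35) - 12711) + 39228)*(25689 - 5567) = ((-23632 + 61/(-100))/(((-35)² + (5/4)*7² + (9/4)*(-35)*7) - 12711) + 39228)*(25689 - 5567) = ((-23632 + 61*(-1/100))/((1225 + (5/4)*49 - 2205/4) - 12711) + 39228)*20122 = ((-23632 - 61/100)/((1225 + 245/4 - 2205/4) - 12711) + 39228)*20122 = (-2363261/(100*(735 - 12711)) + 39228)*20122 = (-2363261/100/(-11976) + 39228)*20122 = (-2363261/100*(-1/11976) + 39228)*20122 = (2363261/1197600 + 39228)*20122 = (46981816061/1197600)*20122 = 472684051389721/598800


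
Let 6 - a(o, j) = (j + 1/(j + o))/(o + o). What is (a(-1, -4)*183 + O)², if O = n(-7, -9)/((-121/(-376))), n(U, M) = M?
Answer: 688463489169/1464100 ≈ 4.7023e+5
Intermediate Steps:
a(o, j) = 6 - (j + 1/(j + o))/(2*o) (a(o, j) = 6 - (j + 1/(j + o))/(o + o) = 6 - (j + 1/(j + o))/(2*o))
O = -3384/121 (O = -9/((-121/(-376))) = -9/((-121*(-1/376))) = -9/121/376 = -9*376/121 = -3384/121 ≈ -27.967)
(a(-1, -4)*183 + O)² = (((½)*(-1 - 1*(-4)² + 12*(-1)² + 11*(-4)*(-1))/(-1*(-4 - 1)))*183 - 3384/121)² = (((½)*(-1)*(-1 - 1*16 + 12*1 + 44)/(-5))*183 - 3384/121)² = (((½)*(-1)*(-⅕)*(-1 - 16 + 12 + 44))*183 - 3384/121)² = (((½)*(-1)*(-⅕)*39)*183 - 3384/121)² = ((39/10)*183 - 3384/121)² = (7137/10 - 3384/121)² = (829737/1210)² = 688463489169/1464100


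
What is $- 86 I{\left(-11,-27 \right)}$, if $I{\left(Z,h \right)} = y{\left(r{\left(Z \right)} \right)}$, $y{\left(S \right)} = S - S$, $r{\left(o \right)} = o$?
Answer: $0$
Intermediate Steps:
$y{\left(S \right)} = 0$
$I{\left(Z,h \right)} = 0$
$- 86 I{\left(-11,-27 \right)} = \left(-86\right) 0 = 0$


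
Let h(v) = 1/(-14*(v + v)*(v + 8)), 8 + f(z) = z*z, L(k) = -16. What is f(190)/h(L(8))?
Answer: -129353728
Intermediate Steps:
f(z) = -8 + z² (f(z) = -8 + z*z = -8 + z²)
h(v) = -1/(28*v*(8 + v)) (h(v) = 1/(-14*2*v*(8 + v)) = 1/(-28*v*(8 + v)) = -1/(28*v*(8 + v)))
f(190)/h(L(8)) = (-8 + 190²)/((-1/28/(-16*(8 - 16)))) = (-8 + 36100)/((-1/28*(-1/16)/(-8))) = 36092/((-1/28*(-1/16)*(-⅛))) = 36092/(-1/3584) = 36092*(-3584) = -129353728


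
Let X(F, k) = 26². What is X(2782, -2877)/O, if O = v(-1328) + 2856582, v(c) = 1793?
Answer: 52/219875 ≈ 0.00023650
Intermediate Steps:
X(F, k) = 676
O = 2858375 (O = 1793 + 2856582 = 2858375)
X(2782, -2877)/O = 676/2858375 = 676*(1/2858375) = 52/219875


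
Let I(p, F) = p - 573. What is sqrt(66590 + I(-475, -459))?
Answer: sqrt(65542) ≈ 256.01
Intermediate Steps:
I(p, F) = -573 + p
sqrt(66590 + I(-475, -459)) = sqrt(66590 + (-573 - 475)) = sqrt(66590 - 1048) = sqrt(65542)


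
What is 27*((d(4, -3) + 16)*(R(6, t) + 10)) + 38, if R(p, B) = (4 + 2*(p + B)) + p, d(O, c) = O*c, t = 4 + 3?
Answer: 5006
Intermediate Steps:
t = 7
R(p, B) = 4 + 2*B + 3*p (R(p, B) = (4 + 2*(B + p)) + p = (4 + (2*B + 2*p)) + p = (4 + 2*B + 2*p) + p = 4 + 2*B + 3*p)
27*((d(4, -3) + 16)*(R(6, t) + 10)) + 38 = 27*((4*(-3) + 16)*((4 + 2*7 + 3*6) + 10)) + 38 = 27*((-12 + 16)*((4 + 14 + 18) + 10)) + 38 = 27*(4*(36 + 10)) + 38 = 27*(4*46) + 38 = 27*184 + 38 = 4968 + 38 = 5006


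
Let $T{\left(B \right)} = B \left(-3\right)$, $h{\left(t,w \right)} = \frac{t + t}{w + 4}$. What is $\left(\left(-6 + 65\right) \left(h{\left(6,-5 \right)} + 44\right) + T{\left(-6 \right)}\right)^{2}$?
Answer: $3632836$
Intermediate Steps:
$h{\left(t,w \right)} = \frac{2 t}{4 + w}$
$T{\left(B \right)} = - 3 B$
$\left(\left(-6 + 65\right) \left(h{\left(6,-5 \right)} + 44\right) + T{\left(-6 \right)}\right)^{2} = \left(\left(-6 + 65\right) \left(2 \cdot 6 \frac{1}{4 - 5} + 44\right) - -18\right)^{2} = \left(59 \left(2 \cdot 6 \frac{1}{-1} + 44\right) + 18\right)^{2} = \left(59 \left(2 \cdot 6 \left(-1\right) + 44\right) + 18\right)^{2} = \left(59 \left(-12 + 44\right) + 18\right)^{2} = \left(59 \cdot 32 + 18\right)^{2} = \left(1888 + 18\right)^{2} = 1906^{2} = 3632836$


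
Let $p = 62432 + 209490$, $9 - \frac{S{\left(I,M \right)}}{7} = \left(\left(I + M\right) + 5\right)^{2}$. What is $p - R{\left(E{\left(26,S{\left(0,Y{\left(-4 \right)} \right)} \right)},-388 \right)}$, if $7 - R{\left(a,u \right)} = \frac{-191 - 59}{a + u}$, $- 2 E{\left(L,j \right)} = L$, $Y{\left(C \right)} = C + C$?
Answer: $\frac{109038165}{401} \approx 2.7192 \cdot 10^{5}$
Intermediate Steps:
$Y{\left(C \right)} = 2 C$
$S{\left(I,M \right)} = 63 - 7 \left(5 + I + M\right)^{2}$ ($S{\left(I,M \right)} = 63 - 7 \left(\left(I + M\right) + 5\right)^{2} = 63 - 7 \left(5 + I + M\right)^{2}$)
$E{\left(L,j \right)} = - \frac{L}{2}$
$R{\left(a,u \right)} = 7 + \frac{250}{a + u}$ ($R{\left(a,u \right)} = 7 - \frac{-191 - 59}{a + u} = 7 - - \frac{250}{a + u} = 7 + \frac{250}{a + u}$)
$p = 271922$
$p - R{\left(E{\left(26,S{\left(0,Y{\left(-4 \right)} \right)} \right)},-388 \right)} = 271922 - \frac{250 + 7 \left(\left(- \frac{1}{2}\right) 26\right) + 7 \left(-388\right)}{\left(- \frac{1}{2}\right) 26 - 388} = 271922 - \frac{250 + 7 \left(-13\right) - 2716}{-13 - 388} = 271922 - \frac{250 - 91 - 2716}{-401} = 271922 - \left(- \frac{1}{401}\right) \left(-2557\right) = 271922 - \frac{2557}{401} = \frac{109038165}{401}$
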